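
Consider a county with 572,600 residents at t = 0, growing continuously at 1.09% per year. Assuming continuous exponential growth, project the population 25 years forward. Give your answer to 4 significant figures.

P(25) = 572600 · e^(0.0109·25) = 572600 · e^(0.2725)
= 572600 · 1.31324 ≈ 751963.2

≈ 752,000 residents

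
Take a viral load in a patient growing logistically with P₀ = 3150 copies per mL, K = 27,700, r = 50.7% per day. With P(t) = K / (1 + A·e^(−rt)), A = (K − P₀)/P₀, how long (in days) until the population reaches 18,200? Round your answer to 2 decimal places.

t ≈ 5.33 days

A = (27700 − 3150)/3150 = 7.79365
18200 = 27700/(1 + 7.79365·e^(−0.507t)) → 1 + 7.79365·e^(−0.507t) = 1.52198
e^(−0.507t) = 0.066975 → t = ln(14.93099)/0.507 = 2.70344/0.507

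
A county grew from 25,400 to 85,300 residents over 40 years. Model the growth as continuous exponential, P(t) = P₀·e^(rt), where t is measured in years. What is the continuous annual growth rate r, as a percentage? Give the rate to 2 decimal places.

85300 = 25400 · e^(r·40)
e^(40r) = 85300/25400 = 3.35827
r = ln(3.35827) / 40 = 1.21143 / 40

r ≈ 3.03% per year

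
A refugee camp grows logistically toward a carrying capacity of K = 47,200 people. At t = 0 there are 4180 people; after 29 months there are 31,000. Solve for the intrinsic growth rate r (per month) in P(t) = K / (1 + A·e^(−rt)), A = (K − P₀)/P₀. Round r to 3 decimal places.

r ≈ 0.103 per month

A = (47200 − 4180)/4180 = 10.29187
31000 = 47200/(1 + 10.29187·e^(−r·29)) → e^(−29r) = (1.52258 − 1)/10.29187 = 0.050776
r = −ln(0.050776)/29 = 2.98033/29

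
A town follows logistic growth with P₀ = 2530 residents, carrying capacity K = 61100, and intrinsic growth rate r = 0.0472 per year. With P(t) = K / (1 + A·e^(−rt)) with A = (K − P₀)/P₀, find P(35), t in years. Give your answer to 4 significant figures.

A = (61100 − 2530)/2530 = 23.1502
P(35) = 61100 / (1 + 23.1502·e^(−0.0472·35)) = 61100 / (1 + 23.1502·0.191666)
= 61100 / 5.43711 ≈ 11237.59

≈ 11,240 residents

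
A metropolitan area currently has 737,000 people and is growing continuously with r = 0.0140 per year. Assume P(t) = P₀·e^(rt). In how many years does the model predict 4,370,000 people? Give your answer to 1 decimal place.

t ≈ 127.1 years

4370000 = 737000 · e^(0.014·t)
t = ln(4370000/737000) / 0.014 = ln(5.92944) / 0.014 = 1.77993 / 0.014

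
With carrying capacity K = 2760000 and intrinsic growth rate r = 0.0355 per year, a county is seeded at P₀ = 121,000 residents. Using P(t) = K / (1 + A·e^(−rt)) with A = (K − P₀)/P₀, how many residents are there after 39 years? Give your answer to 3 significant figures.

A = (2760000 − 121000)/121000 = 21.80992
P(39) = 2760000 / (1 + 21.80992·e^(−0.0355·39)) = 2760000 / (1 + 21.80992·0.250449)
= 2760000 / 6.46227 ≈ 427094.38

≈ 427,000 residents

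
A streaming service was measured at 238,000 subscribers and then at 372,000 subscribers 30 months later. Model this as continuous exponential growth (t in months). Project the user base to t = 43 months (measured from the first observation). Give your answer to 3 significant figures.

r = ln(372000/238000) / 30 ≈ 0.014887 per month
P(43) = 238000 · e^(0.014887·43) = 238000 · 1.89678 ≈ 451434.62

≈ 451,000 subscribers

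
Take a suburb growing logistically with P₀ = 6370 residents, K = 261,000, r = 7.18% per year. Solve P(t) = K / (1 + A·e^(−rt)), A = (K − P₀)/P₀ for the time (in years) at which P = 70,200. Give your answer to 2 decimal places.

A = (261000 − 6370)/6370 = 39.97331
70200 = 261000/(1 + 39.97331·e^(−0.0718t)) → 1 + 39.97331·e^(−0.0718t) = 3.71795
e^(−0.0718t) = 0.067994 → t = ln(14.70716)/0.0718 = 2.68833/0.0718

t ≈ 37.44 years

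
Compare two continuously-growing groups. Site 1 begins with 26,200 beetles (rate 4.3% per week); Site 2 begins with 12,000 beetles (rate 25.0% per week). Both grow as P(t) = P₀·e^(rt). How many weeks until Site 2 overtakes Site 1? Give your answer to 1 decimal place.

t ≈ 3.8 weeks

26200·e^(0.043t) = 12000·e^(0.25t)
26200/12000 = e^((0.25 − 0.043)t) → ln(2.18333) = 0.207·t
t = 0.78085 / 0.207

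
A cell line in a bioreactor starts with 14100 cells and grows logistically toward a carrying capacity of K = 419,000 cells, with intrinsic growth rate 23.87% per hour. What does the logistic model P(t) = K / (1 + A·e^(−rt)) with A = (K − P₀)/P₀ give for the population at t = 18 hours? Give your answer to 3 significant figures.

A = (419000 − 14100)/14100 = 28.71631
P(18) = 419000 / (1 + 28.71631·e^(−0.2387·18)) = 419000 / (1 + 28.71631·0.013615)
= 419000 / 1.39097 ≈ 301229.5

≈ 301,000 cells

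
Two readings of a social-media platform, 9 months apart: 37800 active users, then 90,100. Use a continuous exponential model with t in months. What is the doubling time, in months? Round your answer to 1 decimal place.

doubling time ≈ 7.2 months

r = ln(90100/37800) / 9 = ln(2.3836) / 9 ≈ 0.096512 per month
doubling time = ln 2 / |r| = 0.69315 / 0.096512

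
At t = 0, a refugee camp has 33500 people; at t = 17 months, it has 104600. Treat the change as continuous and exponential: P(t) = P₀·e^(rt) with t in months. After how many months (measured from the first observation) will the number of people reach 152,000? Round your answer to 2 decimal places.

t ≈ 22.58 months

r = ln(104600/33500) / 17 ≈ 0.066976 per month
t = ln(152000/33500) / r = 1.51234 / 0.066976 ≈ 22.58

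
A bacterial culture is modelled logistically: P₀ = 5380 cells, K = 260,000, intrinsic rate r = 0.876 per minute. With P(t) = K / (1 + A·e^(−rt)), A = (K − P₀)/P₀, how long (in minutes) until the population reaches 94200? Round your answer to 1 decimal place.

A = (260000 − 5380)/5380 = 47.32714
94200 = 260000/(1 + 47.32714·e^(−0.876t)) → 1 + 47.32714·e^(−0.876t) = 2.76008
e^(−0.876t) = 0.03719 → t = ln(26.88912)/0.876 = 3.29172/0.876

t ≈ 3.8 minutes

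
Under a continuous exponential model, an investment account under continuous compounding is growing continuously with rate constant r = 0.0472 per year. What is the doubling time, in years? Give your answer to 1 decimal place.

doubling time ≈ 14.7 years

doubling time = ln(2) / |r| = 0.69315 / 0.0472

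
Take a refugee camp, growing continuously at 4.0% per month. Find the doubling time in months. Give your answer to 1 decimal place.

doubling time = ln(2) / |r| = 0.69315 / 0.04

doubling time ≈ 17.3 months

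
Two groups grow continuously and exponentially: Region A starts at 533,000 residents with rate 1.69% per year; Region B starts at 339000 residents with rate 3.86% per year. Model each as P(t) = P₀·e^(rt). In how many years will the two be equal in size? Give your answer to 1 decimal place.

533000·e^(0.0169t) = 339000·e^(0.0386t)
533000/339000 = e^((0.0386 − 0.0169)t) → ln(1.57227) = 0.0217·t
t = 0.45252 / 0.0217

t ≈ 20.9 years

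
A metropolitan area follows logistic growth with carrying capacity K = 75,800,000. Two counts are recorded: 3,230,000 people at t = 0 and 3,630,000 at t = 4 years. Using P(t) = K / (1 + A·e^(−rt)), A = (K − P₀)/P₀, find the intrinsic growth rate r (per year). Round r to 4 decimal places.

A = (75800000 − 3230000)/3230000 = 22.46749
3630000 = 75800000/(1 + 22.46749·e^(−r·4)) → e^(−4r) = (20.88154 − 1)/22.46749 = 0.884903
r = −ln(0.884903)/4 = 0.12228/4

r ≈ 0.0306 per year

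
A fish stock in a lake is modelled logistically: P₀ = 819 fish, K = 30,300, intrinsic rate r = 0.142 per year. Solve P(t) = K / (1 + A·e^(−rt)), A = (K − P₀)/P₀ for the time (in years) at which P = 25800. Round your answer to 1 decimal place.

t ≈ 37.5 years

A = (30300 − 819)/819 = 35.99634
25800 = 30300/(1 + 35.99634·e^(−0.142t)) → 1 + 35.99634·e^(−0.142t) = 1.17442
e^(−0.142t) = 0.004845 → t = ln(206.379)/0.142 = 5.32971/0.142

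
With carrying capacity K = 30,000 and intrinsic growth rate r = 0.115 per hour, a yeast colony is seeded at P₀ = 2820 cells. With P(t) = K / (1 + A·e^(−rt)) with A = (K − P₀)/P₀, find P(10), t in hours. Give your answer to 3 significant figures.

≈ 7,400 cells

A = (30000 − 2820)/2820 = 9.6383
P(10) = 30000 / (1 + 9.6383·e^(−0.115·10)) = 30000 / (1 + 9.6383·0.316637)
= 30000 / 4.05184 ≈ 7404.04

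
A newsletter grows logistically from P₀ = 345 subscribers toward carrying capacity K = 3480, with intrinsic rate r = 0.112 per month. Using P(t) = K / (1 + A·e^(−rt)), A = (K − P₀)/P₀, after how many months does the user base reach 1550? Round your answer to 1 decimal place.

A = (3480 − 345)/345 = 9.08696
1550 = 3480/(1 + 9.08696·e^(−0.112t)) → 1 + 9.08696·e^(−0.112t) = 2.24516
e^(−0.112t) = 0.137027 → t = ln(7.29781)/0.112 = 1.98757/0.112

t ≈ 17.7 months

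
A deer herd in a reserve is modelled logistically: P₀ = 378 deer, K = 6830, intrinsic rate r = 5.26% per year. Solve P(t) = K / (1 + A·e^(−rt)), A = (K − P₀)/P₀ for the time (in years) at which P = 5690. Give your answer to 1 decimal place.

A = (6830 − 378)/378 = 17.06878
5690 = 6830/(1 + 17.06878·e^(−0.0526t)) → 1 + 17.06878·e^(−0.0526t) = 1.20035
e^(−0.0526t) = 0.011738 → t = ln(85.19419)/0.0526 = 4.44493/0.0526

t ≈ 84.5 years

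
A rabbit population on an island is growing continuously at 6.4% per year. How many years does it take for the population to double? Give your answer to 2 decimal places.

doubling time = ln(2) / |r| = 0.69315 / 0.064

doubling time ≈ 10.83 years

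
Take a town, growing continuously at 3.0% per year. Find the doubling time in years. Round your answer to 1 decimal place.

doubling time ≈ 23.1 years

doubling time = ln(2) / |r| = 0.69315 / 0.03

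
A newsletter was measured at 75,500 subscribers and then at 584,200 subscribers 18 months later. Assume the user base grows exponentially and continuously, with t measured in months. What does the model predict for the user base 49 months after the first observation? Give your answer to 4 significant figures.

≈ 19,810,000 subscribers

r = ln(584200/75500) / 18 ≈ 0.113673 per month
P(49) = 75500 · e^(0.113673·49) = 75500 · 262.42573 ≈ 19813142.61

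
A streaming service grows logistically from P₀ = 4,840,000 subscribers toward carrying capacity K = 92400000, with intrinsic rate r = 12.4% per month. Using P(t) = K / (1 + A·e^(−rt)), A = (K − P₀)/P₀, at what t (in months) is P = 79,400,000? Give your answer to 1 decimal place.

t ≈ 37.9 months

A = (92400000 − 4840000)/4840000 = 18.09091
79400000 = 92400000/(1 + 18.09091·e^(−0.124t)) → 1 + 18.09091·e^(−0.124t) = 1.16373
e^(−0.124t) = 0.00905 → t = ln(110.49371)/0.124 = 4.70496/0.124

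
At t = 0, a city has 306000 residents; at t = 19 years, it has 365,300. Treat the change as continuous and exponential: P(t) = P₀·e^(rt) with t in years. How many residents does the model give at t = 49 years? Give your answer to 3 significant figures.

≈ 483,000 residents

r = ln(365300/306000) / 19 ≈ 0.009323 per year
P(49) = 306000 · e^(0.009323·49) = 306000 · 1.57904 ≈ 483187.09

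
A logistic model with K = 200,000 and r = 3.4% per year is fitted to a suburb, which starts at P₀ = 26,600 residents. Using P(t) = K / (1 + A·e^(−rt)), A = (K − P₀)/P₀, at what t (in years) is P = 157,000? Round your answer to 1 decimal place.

A = (200000 − 26600)/26600 = 6.5188
157000 = 200000/(1 + 6.5188·e^(−0.034t)) → 1 + 6.5188·e^(−0.034t) = 1.27389
e^(−0.034t) = 0.042015 → t = ln(23.80119)/0.034 = 3.16974/0.034

t ≈ 93.2 years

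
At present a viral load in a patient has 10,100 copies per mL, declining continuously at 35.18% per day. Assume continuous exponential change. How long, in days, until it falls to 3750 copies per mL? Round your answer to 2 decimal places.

t ≈ 2.82 days

3750 = 10100 · e^(-0.3518·t)
t = ln(3750/10100) / -0.3518 = ln(0.37129) / -0.3518 = -0.99078 / -0.3518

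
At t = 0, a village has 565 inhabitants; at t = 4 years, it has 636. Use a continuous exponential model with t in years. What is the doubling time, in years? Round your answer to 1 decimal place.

doubling time ≈ 23.4 years

r = ln(636/565) / 4 = ln(1.12566) / 4 ≈ 0.029593 per year
doubling time = ln 2 / |r| = 0.69315 / 0.029593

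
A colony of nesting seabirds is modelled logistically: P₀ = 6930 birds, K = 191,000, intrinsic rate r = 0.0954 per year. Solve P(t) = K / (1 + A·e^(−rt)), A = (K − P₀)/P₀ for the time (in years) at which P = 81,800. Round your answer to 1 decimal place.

t ≈ 31.3 years

A = (191000 − 6930)/6930 = 26.56133
81800 = 191000/(1 + 26.56133·e^(−0.0954t)) → 1 + 26.56133·e^(−0.0954t) = 2.33496
e^(−0.0954t) = 0.05026 → t = ln(19.89667)/0.0954 = 2.99055/0.0954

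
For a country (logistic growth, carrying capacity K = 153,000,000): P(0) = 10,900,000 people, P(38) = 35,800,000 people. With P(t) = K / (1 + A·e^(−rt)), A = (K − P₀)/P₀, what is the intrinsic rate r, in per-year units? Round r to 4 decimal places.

r ≈ 0.0364 per year

A = (153000000 − 10900000)/10900000 = 13.0367
35800000 = 153000000/(1 + 13.0367·e^(−r·38)) → e^(−38r) = (4.27374 − 1)/13.0367 = 0.251118
r = −ln(0.251118)/38 = 1.38183/38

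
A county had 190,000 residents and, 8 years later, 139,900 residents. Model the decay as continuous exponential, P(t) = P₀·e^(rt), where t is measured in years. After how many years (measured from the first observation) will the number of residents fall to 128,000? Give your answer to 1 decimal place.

r = ln(139900/190000) / 8 ≈ -0.038262 per year
t = ln(128000/190000) / r = -0.39499 / -0.038262 ≈ 10.323

t ≈ 10.3 years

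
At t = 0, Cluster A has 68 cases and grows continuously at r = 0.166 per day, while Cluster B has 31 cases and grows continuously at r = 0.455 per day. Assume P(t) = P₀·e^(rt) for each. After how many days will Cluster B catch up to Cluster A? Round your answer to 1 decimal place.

68·e^(0.166t) = 31·e^(0.455t)
68/31 = e^((0.455 − 0.166)t) → ln(2.19355) = 0.289·t
t = 0.78552 / 0.289

t ≈ 2.7 days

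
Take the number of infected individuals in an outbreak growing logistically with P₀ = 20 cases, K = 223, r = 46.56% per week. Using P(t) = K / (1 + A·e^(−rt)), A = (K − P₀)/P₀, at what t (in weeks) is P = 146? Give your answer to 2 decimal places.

A = (223 − 20)/20 = 10.15
146 = 223/(1 + 10.15·e^(−0.4656t)) → 1 + 10.15·e^(−0.4656t) = 1.5274
e^(−0.4656t) = 0.05196 → t = ln(19.24545)/0.4656 = 2.95727/0.4656

t ≈ 6.35 weeks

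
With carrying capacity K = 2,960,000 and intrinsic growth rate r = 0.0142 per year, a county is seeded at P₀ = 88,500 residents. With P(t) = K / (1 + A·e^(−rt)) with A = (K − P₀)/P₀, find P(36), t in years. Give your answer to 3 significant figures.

A = (2960000 − 88500)/88500 = 32.44633
P(36) = 2960000 / (1 + 32.44633·e^(−0.0142·36)) = 2960000 / (1 + 32.44633·0.599775)
= 2960000 / 20.46051 ≈ 144668.93

≈ 145,000 residents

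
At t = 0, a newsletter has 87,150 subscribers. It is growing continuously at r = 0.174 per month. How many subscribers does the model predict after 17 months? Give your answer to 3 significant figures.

P(17) = 87150 · e^(0.174·17) = 87150 · e^(2.958)
= 87150 · 19.25941 ≈ 1678457.96

≈ 1,680,000 subscribers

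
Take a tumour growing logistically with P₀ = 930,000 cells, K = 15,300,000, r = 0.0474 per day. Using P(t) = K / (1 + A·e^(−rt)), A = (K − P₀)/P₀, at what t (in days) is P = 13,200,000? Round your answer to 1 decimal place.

A = (15300000 − 930000)/930000 = 15.45161
13200000 = 15300000/(1 + 15.45161·e^(−0.0474t)) → 1 + 15.45161·e^(−0.0474t) = 1.15909
e^(−0.0474t) = 0.010296 → t = ln(97.12442)/0.0474 = 4.57599/0.0474

t ≈ 96.5 days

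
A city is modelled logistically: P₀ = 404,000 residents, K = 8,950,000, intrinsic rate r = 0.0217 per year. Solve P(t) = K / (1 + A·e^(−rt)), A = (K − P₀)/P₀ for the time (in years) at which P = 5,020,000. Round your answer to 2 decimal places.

A = (8950000 − 404000)/404000 = 21.15347
5020000 = 8950000/(1 + 21.15347·e^(−0.0217t)) → 1 + 21.15347·e^(−0.0217t) = 1.78287
e^(−0.0217t) = 0.037009 → t = ln(27.02046)/0.0217 = 3.29659/0.0217

t ≈ 151.92 years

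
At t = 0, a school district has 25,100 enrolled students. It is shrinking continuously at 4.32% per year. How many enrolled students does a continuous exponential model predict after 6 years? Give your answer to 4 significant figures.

P(6) = 25100 · e^(-0.0432·6) = 25100 · e^(-0.2592)
= 25100 · 0.77167 ≈ 19368.88

≈ 19,370 enrolled students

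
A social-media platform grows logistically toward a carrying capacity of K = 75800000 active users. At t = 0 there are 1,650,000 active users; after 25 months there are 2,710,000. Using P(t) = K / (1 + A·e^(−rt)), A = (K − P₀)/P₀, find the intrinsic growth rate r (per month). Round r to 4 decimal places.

r ≈ 0.0204 per month

A = (75800000 − 1650000)/1650000 = 44.93939
2710000 = 75800000/(1 + 44.93939·e^(−r·25)) → e^(−25r) = (27.97048 − 1)/44.93939 = 0.600152
r = −ln(0.600152)/25 = 0.51057/25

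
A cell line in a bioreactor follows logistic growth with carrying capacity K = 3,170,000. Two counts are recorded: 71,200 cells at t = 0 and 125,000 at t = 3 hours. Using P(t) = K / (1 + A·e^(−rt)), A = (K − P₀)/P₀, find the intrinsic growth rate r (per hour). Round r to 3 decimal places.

r ≈ 0.193 per hour

A = (3170000 − 71200)/71200 = 43.52247
125000 = 3170000/(1 + 43.52247·e^(−r·3)) → e^(−3r) = (25.36 − 1)/43.52247 = 0.559711
r = −ln(0.559711)/3 = 0.58033/3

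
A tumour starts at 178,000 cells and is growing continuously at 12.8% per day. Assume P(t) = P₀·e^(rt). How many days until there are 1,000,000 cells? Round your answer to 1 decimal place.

t ≈ 13.5 days

1000000 = 178000 · e^(0.128·t)
t = ln(1000000/178000) / 0.128 = ln(5.61798) / 0.128 = 1.72597 / 0.128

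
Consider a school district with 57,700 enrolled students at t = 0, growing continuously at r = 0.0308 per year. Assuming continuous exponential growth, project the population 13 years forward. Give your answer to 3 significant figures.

P(13) = 57700 · e^(0.0308·13) = 57700 · e^(0.4004)
= 57700 · 1.49242 ≈ 86112.72

≈ 86,100 enrolled students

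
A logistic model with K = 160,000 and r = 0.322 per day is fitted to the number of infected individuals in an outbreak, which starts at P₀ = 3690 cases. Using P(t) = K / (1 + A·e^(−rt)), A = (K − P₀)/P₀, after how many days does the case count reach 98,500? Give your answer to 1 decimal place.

t ≈ 13.1 days

A = (160000 − 3690)/3690 = 42.36043
98500 = 160000/(1 + 42.36043·e^(−0.322t)) → 1 + 42.36043·e^(−0.322t) = 1.62437
e^(−0.322t) = 0.014739 → t = ln(67.84557)/0.322 = 4.21723/0.322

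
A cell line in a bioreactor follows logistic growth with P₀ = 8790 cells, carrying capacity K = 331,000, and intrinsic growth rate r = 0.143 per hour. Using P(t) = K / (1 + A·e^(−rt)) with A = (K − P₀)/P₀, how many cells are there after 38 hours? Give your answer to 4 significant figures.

≈ 285,300 cells

A = (331000 − 8790)/8790 = 36.65643
P(38) = 331000 / (1 + 36.65643·e^(−0.143·38)) = 331000 / (1 + 36.65643·0.004366)
= 331000 / 1.16003 ≈ 285338.13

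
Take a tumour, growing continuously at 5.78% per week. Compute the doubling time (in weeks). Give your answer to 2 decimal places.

doubling time = ln(2) / |r| = 0.69315 / 0.0578

doubling time ≈ 11.99 weeks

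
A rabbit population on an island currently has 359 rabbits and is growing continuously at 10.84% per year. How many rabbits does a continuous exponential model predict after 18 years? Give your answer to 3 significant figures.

P(18) = 359 · e^(0.1084·18) = 359 · e^(1.9512)
= 359 · 7.03713 ≈ 2526.33

≈ 2,530 rabbits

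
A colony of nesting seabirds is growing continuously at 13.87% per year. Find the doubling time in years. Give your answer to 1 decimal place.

doubling time ≈ 5.0 years

doubling time = ln(2) / |r| = 0.69315 / 0.1387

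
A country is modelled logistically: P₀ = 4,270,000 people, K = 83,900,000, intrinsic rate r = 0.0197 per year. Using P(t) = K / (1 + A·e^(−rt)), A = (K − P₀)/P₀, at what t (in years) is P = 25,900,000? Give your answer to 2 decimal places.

t ≈ 107.59 years

A = (83900000 − 4270000)/4270000 = 18.64871
25900000 = 83900000/(1 + 18.64871·e^(−0.0197t)) → 1 + 18.64871·e^(−0.0197t) = 3.23938
e^(−0.0197t) = 0.120082 → t = ln(8.32761)/0.0197 = 2.11958/0.0197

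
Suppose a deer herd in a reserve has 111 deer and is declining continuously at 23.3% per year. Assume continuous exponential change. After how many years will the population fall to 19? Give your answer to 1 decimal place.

19 = 111 · e^(-0.233·t)
t = ln(19/111) / -0.233 = ln(0.17117) / -0.233 = -1.76509 / -0.233

t ≈ 7.6 years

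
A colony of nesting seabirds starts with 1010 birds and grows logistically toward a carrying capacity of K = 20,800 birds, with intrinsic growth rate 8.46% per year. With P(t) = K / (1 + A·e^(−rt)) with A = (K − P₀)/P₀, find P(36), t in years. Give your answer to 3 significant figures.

A = (20800 − 1010)/1010 = 19.59406
P(36) = 20800 / (1 + 19.59406·e^(−0.0846·36)) = 20800 / (1 + 19.59406·0.047568)
= 20800 / 1.93205 ≈ 10765.79

≈ 10,800 birds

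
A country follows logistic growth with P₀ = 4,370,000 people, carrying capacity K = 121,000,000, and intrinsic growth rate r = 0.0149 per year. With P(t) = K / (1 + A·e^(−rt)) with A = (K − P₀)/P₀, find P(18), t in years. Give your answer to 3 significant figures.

A = (121000000 − 4370000)/4370000 = 26.68879
P(18) = 121000000 / (1 + 26.68879·e^(−0.0149·18)) = 121000000 / (1 + 26.68879·0.764755)
= 121000000 / 21.41038 ≈ 5651464.78

≈ 5,650,000 people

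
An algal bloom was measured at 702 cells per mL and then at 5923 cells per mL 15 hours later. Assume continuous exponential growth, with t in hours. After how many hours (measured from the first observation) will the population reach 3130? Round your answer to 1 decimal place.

t ≈ 10.5 hours

r = ln(5923/702) / 15 ≈ 0.142178 per hour
t = ln(3130/702) / r = 1.49485 / 0.142178 ≈ 10.514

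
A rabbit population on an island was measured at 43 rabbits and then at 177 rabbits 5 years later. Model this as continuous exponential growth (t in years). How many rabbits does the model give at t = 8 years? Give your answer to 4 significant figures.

≈ 413.7 rabbits

r = ln(177/43) / 5 ≈ 0.28299 per year
P(8) = 43 · e^(0.28299·8) = 43 · 9.62072 ≈ 413.69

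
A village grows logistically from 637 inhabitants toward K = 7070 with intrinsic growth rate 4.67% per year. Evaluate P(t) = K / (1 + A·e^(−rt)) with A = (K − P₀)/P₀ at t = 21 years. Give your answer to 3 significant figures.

≈ 1,480 inhabitants

A = (7070 − 637)/637 = 10.0989
P(21) = 7070 / (1 + 10.0989·e^(−0.0467·21)) = 7070 / (1 + 10.0989·0.375048)
= 7070 / 4.78758 ≈ 1476.74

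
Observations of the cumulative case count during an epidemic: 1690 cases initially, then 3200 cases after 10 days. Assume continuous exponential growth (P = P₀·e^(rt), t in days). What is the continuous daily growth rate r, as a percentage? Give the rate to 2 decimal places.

3200 = 1690 · e^(r·10)
e^(10r) = 3200/1690 = 1.89349
r = ln(1.89349) / 10 = 0.63842 / 10

r ≈ 6.38% per day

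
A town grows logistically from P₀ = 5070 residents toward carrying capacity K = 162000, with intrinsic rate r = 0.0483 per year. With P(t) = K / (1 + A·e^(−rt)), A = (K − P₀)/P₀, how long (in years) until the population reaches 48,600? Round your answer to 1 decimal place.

A = (162000 − 5070)/5070 = 30.95266
48600 = 162000/(1 + 30.95266·e^(−0.0483t)) → 1 + 30.95266·e^(−0.0483t) = 3.33333
e^(−0.0483t) = 0.075384 → t = ln(13.26543)/0.0483 = 2.58516/0.0483

t ≈ 53.5 years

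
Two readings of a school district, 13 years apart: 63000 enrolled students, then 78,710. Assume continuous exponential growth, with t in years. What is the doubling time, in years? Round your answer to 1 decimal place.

doubling time ≈ 40.5 years

r = ln(78710/63000) / 13 = ln(1.24937) / 13 ≈ 0.017126 per year
doubling time = ln 2 / |r| = 0.69315 / 0.017126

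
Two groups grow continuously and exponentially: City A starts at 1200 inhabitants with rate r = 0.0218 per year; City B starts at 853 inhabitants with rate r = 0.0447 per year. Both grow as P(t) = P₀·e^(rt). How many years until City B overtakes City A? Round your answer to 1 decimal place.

t ≈ 14.9 years

1200·e^(0.0218t) = 853·e^(0.0447t)
1200/853 = e^((0.0447 − 0.0218)t) → ln(1.4068) = 0.0229·t
t = 0.34132 / 0.0229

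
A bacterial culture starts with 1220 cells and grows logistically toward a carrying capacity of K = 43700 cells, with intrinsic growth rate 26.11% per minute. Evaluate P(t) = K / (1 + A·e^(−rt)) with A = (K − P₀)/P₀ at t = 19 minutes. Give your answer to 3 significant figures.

≈ 35,100 cells

A = (43700 − 1220)/1220 = 34.81967
P(19) = 43700 / (1 + 34.81967·e^(−0.2611·19)) = 43700 / (1 + 34.81967·0.007007)
= 43700 / 1.24397 ≈ 35129.52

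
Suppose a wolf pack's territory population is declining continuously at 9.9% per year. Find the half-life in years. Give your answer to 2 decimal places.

half-life ≈ 7.00 years

half-life = ln(2) / |r| = 0.69315 / 0.099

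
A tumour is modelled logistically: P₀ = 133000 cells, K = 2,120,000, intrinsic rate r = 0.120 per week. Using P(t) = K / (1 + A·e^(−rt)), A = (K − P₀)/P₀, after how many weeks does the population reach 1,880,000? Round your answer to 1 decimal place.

A = (2120000 − 133000)/133000 = 14.93985
1880000 = 2120000/(1 + 14.93985·e^(−0.12t)) → 1 + 14.93985·e^(−0.12t) = 1.12766
e^(−0.12t) = 0.008545 → t = ln(117.02882)/0.12 = 4.76242/0.12

t ≈ 39.7 weeks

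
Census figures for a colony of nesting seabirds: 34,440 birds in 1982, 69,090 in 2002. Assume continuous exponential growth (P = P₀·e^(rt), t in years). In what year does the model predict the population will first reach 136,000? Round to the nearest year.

r = ln(69090/34440) / 20 = 0.69619/20 ≈ 0.03481 per year
t = ln(136000/34440) / r = 1.37344/0.03481 ≈ 39.46 years after 1982

year 2021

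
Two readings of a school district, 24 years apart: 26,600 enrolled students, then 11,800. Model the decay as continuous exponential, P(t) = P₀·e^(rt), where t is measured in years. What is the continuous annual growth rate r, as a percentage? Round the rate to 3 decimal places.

11800 = 26600 · e^(r·24)
e^(24r) = 11800/26600 = 0.44361
r = ln(0.44361) / 24 = -0.81281 / 24

r ≈ -3.387% per year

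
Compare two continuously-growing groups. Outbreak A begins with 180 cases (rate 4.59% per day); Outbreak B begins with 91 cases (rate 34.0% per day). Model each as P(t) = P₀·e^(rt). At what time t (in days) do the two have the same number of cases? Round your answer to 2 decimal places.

t ≈ 2.32 days

180·e^(0.0459t) = 91·e^(0.34t)
180/91 = e^((0.34 − 0.0459)t) → ln(1.97802) = 0.2941·t
t = 0.6821 / 0.2941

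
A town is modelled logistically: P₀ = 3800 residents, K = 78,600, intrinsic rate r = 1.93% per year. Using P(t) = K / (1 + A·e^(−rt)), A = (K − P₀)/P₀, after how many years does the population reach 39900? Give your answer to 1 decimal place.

A = (78600 − 3800)/3800 = 19.68421
39900 = 78600/(1 + 19.68421·e^(−0.0193t)) → 1 + 19.68421·e^(−0.0193t) = 1.96992
e^(−0.0193t) = 0.049274 → t = ln(20.29457)/0.0193 = 3.01035/0.0193

t ≈ 156.0 years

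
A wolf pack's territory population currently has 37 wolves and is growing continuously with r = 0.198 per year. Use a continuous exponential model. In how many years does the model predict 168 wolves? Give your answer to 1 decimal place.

168 = 37 · e^(0.198·t)
t = ln(168/37) / 0.198 = ln(4.54054) / 0.198 = 1.51305 / 0.198

t ≈ 7.6 years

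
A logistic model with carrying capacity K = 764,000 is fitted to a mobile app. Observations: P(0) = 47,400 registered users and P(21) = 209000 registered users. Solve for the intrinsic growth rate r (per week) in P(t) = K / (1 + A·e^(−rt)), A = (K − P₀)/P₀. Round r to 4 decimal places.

A = (764000 − 47400)/47400 = 15.11814
209000 = 764000/(1 + 15.11814·e^(−r·21)) → e^(−21r) = (3.6555 − 1)/15.11814 = 0.17565
r = −ln(0.17565)/21 = 1.73926/21

r ≈ 0.0828 per week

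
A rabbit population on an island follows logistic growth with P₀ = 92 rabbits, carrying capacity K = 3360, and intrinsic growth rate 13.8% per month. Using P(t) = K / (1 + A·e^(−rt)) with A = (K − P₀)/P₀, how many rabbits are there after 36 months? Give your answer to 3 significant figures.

A = (3360 − 92)/92 = 35.52174
P(36) = 3360 / (1 + 35.52174·e^(−0.138·36)) = 3360 / (1 + 35.52174·0.006957)
= 3360 / 1.24713 ≈ 2694.19

≈ 2,690 rabbits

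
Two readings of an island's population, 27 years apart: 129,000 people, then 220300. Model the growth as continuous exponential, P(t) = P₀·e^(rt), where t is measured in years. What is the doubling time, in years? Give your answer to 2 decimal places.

r = ln(220300/129000) / 27 = ln(1.70775) / 27 ≈ 0.019821 per year
doubling time = ln 2 / |r| = 0.69315 / 0.019821

doubling time ≈ 34.97 years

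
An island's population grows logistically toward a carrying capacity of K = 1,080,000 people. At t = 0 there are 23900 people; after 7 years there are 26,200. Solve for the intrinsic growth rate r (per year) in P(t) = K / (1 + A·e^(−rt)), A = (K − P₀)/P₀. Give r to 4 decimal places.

A = (1080000 − 23900)/23900 = 44.18828
26200 = 1080000/(1 + 44.18828·e^(−r·7)) → e^(−7r) = (41.22137 − 1)/44.18828 = 0.910227
r = −ln(0.910227)/7 = 0.09406/7

r ≈ 0.0134 per year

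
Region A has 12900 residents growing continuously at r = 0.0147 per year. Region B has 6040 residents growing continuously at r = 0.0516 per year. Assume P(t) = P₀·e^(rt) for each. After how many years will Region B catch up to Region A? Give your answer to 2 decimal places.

12900·e^(0.0147t) = 6040·e^(0.0516t)
12900/6040 = e^((0.0516 − 0.0147)t) → ln(2.13576) = 0.0369·t
t = 0.75882 / 0.0369

t ≈ 20.56 years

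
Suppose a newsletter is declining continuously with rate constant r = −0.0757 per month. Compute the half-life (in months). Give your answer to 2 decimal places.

half-life ≈ 9.16 months

half-life = ln(2) / |r| = 0.69315 / 0.0757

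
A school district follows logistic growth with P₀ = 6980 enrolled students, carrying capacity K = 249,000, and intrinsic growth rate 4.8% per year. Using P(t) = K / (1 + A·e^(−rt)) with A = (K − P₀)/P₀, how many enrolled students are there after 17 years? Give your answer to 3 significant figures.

≈ 15,200 enrolled students

A = (249000 − 6980)/6980 = 34.67335
P(17) = 249000 / (1 + 34.67335·e^(−0.048·17)) = 249000 / (1 + 34.67335·0.442197)
= 249000 / 16.33245 ≈ 15245.72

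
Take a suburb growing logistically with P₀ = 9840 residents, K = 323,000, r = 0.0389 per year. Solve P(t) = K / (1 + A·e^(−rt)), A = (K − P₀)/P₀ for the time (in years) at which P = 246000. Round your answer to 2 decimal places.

t ≈ 118.81 years

A = (323000 − 9840)/9840 = 31.8252
246000 = 323000/(1 + 31.8252·e^(−0.0389t)) → 1 + 31.8252·e^(−0.0389t) = 1.31301
e^(−0.0389t) = 0.009835 → t = ln(101.67532)/0.0389 = 4.62178/0.0389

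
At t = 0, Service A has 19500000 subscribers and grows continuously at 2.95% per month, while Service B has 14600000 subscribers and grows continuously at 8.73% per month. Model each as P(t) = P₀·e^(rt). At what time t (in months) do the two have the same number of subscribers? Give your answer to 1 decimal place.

t ≈ 5.0 months

19500000·e^(0.0295t) = 14600000·e^(0.0873t)
19500000/14600000 = e^((0.0873 − 0.0295)t) → ln(1.33562) = 0.0578·t
t = 0.28939 / 0.0578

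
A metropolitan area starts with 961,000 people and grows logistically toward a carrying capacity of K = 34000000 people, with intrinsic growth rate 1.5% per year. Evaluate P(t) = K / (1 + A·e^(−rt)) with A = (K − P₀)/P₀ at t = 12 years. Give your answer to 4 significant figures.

≈ 1,144,000 people

A = (34000000 − 961000)/961000 = 34.37981
P(12) = 34000000 / (1 + 34.37981·e^(−0.015·12)) = 34000000 / (1 + 34.37981·0.83527)
= 34000000 / 29.71643 ≈ 1144148.07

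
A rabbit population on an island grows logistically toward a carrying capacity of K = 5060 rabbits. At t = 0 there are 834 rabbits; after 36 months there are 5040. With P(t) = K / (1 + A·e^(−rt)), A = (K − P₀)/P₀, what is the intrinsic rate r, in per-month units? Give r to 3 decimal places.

r ≈ 0.199 per month

A = (5060 − 834)/834 = 5.06715
5040 = 5060/(1 + 5.06715·e^(−r·36)) → e^(−36r) = (1.00397 − 1)/5.06715 = 0.000783
r = −ln(0.000783)/36 = 7.15221/36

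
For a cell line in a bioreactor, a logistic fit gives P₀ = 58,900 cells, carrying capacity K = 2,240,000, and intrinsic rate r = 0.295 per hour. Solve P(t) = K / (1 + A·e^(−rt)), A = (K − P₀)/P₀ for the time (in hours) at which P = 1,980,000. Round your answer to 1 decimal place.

t ≈ 19.1 hours

A = (2240000 − 58900)/58900 = 37.03056
1980000 = 2240000/(1 + 37.03056·e^(−0.295t)) → 1 + 37.03056·e^(−0.295t) = 1.13131
e^(−0.295t) = 0.003546 → t = ln(282.00196)/0.295 = 5.64191/0.295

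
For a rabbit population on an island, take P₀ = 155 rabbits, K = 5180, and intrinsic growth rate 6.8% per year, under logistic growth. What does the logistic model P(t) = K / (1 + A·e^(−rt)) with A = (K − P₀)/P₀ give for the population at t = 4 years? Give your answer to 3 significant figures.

A = (5180 − 155)/155 = 32.41935
P(4) = 5180 / (1 + 32.41935·e^(−0.068·4)) = 5180 / (1 + 32.41935·0.761854)
= 5180 / 25.69882 ≈ 201.57

≈ 202 rabbits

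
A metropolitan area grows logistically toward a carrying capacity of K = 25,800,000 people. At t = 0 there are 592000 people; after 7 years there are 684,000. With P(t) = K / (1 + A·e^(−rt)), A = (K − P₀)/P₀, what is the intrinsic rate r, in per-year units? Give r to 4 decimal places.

A = (25800000 − 592000)/592000 = 42.58108
684000 = 25800000/(1 + 42.58108·e^(−r·7)) → e^(−7r) = (37.7193 − 1)/42.58108 = 0.862338
r = −ln(0.862338)/7 = 0.14811/7

r ≈ 0.0212 per year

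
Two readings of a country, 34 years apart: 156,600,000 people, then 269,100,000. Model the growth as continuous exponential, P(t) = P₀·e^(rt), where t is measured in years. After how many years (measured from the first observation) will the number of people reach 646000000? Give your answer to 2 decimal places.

r = ln(269100000/156600000) / 34 ≈ 0.015923 per year
t = ln(646000000/156600000) / r = 1.4171 / 0.015923 ≈ 88.996

t ≈ 89.00 years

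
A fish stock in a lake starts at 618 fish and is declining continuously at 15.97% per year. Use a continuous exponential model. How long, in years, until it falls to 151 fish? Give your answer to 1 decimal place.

151 = 618 · e^(-0.1597·t)
t = ln(151/618) / -0.1597 = ln(0.24434) / -0.1597 = -1.40921 / -0.1597

t ≈ 8.8 years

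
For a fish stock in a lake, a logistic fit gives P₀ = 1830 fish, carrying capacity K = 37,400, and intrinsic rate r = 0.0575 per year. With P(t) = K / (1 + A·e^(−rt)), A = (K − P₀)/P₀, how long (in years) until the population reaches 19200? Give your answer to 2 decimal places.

t ≈ 52.53 years

A = (37400 − 1830)/1830 = 19.43716
19200 = 37400/(1 + 19.43716·e^(−0.0575t)) → 1 + 19.43716·e^(−0.0575t) = 1.94792
e^(−0.0575t) = 0.048768 → t = ln(20.50513)/0.0575 = 3.02068/0.0575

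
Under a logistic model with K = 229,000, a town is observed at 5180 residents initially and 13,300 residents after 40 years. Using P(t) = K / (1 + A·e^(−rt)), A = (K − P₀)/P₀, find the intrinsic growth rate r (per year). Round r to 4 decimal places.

r ≈ 0.0245 per year

A = (229000 − 5180)/5180 = 43.20849
13300 = 229000/(1 + 43.20849·e^(−r·40)) → e^(−40r) = (17.21805 − 1)/43.20849 = 0.375344
r = −ln(0.375344)/40 = 0.97991/40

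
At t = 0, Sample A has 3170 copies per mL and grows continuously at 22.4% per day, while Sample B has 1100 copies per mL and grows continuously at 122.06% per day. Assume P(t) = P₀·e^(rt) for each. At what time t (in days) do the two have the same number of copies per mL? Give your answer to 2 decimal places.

3170·e^(0.224t) = 1100·e^(1.2206t)
3170/1100 = e^((1.2206 − 0.224)t) → ln(2.88182) = 0.9966·t
t = 1.05842 / 0.9966

t ≈ 1.06 days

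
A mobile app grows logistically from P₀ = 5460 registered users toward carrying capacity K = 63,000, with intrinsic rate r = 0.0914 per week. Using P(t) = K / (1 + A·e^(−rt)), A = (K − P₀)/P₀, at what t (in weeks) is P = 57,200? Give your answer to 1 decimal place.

t ≈ 50.8 weeks

A = (63000 − 5460)/5460 = 10.53846
57200 = 63000/(1 + 10.53846·e^(−0.0914t)) → 1 + 10.53846·e^(−0.0914t) = 1.1014
e^(−0.0914t) = 0.009622 → t = ln(103.93103)/0.0914 = 4.64373/0.0914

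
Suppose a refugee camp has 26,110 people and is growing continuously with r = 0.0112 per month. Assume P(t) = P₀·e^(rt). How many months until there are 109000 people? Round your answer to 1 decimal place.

t ≈ 127.6 months

109000 = 26110 · e^(0.0112·t)
t = ln(109000/26110) / 0.0112 = ln(4.17465) / 0.0112 = 1.42903 / 0.0112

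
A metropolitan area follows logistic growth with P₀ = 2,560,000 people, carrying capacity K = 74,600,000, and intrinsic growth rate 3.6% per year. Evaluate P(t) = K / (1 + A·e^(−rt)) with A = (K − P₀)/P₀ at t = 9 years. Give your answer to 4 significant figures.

A = (74600000 − 2560000)/2560000 = 28.14062
P(9) = 74600000 / (1 + 28.14062·e^(−0.036·9)) = 74600000 / (1 + 28.14062·0.72325)
= 74600000 / 21.35271 ≈ 3493701.11

≈ 3,494,000 people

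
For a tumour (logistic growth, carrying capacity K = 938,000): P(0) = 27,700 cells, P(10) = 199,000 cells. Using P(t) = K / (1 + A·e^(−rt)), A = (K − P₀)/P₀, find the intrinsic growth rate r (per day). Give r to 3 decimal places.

r ≈ 0.218 per day

A = (938000 − 27700)/27700 = 32.86282
199000 = 938000/(1 + 32.86282·e^(−r·10)) → e^(−10r) = (4.71357 − 1)/32.86282 = 0.113002
r = −ln(0.113002)/10 = 2.18035/10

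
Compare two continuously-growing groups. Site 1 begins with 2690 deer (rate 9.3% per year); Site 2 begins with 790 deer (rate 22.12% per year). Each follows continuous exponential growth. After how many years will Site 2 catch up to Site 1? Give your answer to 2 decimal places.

t ≈ 9.56 years

2690·e^(0.093t) = 790·e^(0.2212t)
2690/790 = e^((0.2212 − 0.093)t) → ln(3.40506) = 0.1282·t
t = 1.22526 / 0.1282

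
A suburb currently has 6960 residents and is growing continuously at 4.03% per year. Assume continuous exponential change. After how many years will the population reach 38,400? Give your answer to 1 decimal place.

t ≈ 42.4 years

38400 = 6960 · e^(0.0403·t)
t = ln(38400/6960) / 0.0403 = ln(5.51724) / 0.0403 = 1.70788 / 0.0403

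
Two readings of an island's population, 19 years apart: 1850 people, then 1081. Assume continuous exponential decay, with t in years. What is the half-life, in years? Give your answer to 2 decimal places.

half-life ≈ 24.51 years

r = ln(1081/1850) / 19 = ln(0.58432) / 19 ≈ -0.028279 per year
half-life = ln 2 / |r| = 0.69315 / 0.028279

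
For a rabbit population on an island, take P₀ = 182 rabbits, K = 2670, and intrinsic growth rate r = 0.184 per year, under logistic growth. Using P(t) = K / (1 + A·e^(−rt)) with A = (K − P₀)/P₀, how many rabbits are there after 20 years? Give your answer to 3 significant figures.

A = (2670 − 182)/182 = 13.67033
P(20) = 2670 / (1 + 13.67033·e^(−0.184·20)) = 2670 / (1 + 13.67033·0.025223)
= 2670 / 1.34481 ≈ 1985.42

≈ 1,990 rabbits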